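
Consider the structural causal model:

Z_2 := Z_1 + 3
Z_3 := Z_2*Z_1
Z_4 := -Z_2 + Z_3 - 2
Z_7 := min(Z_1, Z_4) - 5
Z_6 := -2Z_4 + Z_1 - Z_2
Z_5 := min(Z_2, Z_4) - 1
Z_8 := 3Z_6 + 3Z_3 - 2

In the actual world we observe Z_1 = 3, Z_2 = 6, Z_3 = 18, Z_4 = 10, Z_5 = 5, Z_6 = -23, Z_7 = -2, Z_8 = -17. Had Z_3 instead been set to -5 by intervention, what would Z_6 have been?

23

The intervention breaks the incoming arrows to Z_3: Z_3 := Z_2*Z_1 no longer applies, and Z_3 = -5.
Z_2 = Z_1 + 3  [with Z_1=3]  = 6
Z_4 = -Z_2 + Z_3 - 2  [with Z_2=6, Z_3=-5]  = -13
Z_6 = -2Z_4 + Z_1 - Z_2  [with Z_4=-13, Z_1=3, Z_2=6]  = 23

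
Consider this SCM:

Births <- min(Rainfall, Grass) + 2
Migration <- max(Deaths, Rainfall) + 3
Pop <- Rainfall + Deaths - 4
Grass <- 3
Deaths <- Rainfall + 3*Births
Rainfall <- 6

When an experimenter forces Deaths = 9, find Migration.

Intervening sets Deaths = 9 and removes its equation (Deaths <- Rainfall + 3*Births).
Migration = max(Deaths, Rainfall) + 3  [with Deaths=9, Rainfall=6]  = 12

12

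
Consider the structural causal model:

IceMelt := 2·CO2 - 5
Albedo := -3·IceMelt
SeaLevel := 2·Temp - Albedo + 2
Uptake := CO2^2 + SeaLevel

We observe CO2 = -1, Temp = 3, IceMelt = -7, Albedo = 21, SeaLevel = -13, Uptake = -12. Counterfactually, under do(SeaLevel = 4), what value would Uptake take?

The intervention breaks the incoming arrows to SeaLevel: SeaLevel := 2·Temp - Albedo + 2 no longer applies, and SeaLevel = 4.
Uptake = CO2^2 + SeaLevel  [with CO2=-1, SeaLevel=4]  = 5

5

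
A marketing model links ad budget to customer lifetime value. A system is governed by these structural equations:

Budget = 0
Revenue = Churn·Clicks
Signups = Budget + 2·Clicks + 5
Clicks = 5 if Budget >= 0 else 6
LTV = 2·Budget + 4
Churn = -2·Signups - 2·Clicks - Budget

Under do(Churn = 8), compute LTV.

4

Under do(Churn=8), the mechanism Churn = -2·Signups - 2·Clicks - Budget is discarded; Churn is fixed at 8.
Since LTV is not a descendant of the intervened variable, it is unaffected.
LTV = 2·Budget + 4  [with Budget=0]  = 4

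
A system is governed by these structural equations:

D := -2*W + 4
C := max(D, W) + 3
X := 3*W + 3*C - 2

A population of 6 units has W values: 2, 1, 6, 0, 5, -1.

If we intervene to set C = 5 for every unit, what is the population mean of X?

Every unit gets C=5 under the intervention. X values become 19, 16, 31, 13, 28, 10; E[X|do(C=5)] = 19.5.

19.5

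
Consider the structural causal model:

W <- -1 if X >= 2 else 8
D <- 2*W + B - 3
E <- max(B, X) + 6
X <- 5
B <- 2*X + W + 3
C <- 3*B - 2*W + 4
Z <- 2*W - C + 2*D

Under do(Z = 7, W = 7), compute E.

26

Under do(Z = 7, W = 7), each intervened variable's structural equation is replaced by its fixed value.
B = 2*X + W + 3  [with X=5, W=7]  = 20
E = max(B, X) + 6  [with B=20, X=5]  = 26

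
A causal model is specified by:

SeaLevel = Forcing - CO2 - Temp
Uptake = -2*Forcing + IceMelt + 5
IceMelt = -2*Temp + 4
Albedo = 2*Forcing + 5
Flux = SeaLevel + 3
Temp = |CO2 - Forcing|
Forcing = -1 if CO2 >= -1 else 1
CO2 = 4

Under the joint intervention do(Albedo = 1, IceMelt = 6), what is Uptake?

Under do(Albedo = 1, IceMelt = 6), each intervened variable's structural equation is replaced by its fixed value.
Forcing = -1 if CO2 >= -1 else 1  [with CO2=4]  = -1
Uptake = -2*Forcing + IceMelt + 5  [with Forcing=-1, IceMelt=6]  = 13

13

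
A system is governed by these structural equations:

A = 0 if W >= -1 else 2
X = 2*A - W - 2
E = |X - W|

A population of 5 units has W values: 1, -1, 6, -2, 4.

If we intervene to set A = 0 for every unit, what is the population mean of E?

Every unit gets A=0 under the intervention. E values become 4, 0, 14, 2, 10; E[E|do(A=0)] = 6.

6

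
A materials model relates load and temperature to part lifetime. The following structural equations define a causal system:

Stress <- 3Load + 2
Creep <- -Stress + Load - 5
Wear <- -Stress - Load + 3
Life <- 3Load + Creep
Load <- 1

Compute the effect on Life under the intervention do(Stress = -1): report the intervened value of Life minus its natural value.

do(Stress=-1) replaces the equation Stress <- 3Load + 2 with the constant Stress = -1.
Creep = -Stress + Load - 5  [with Stress=-1, Load=1]  = -3
Life = 3Load + Creep  [with Load=1, Creep=-3]  = 0
Without intervention: Stress = 3Load + 2  [with Load=1]  = 5; Creep = -Stress + Load - 5  [with Stress=5, Load=1]  = -9; Life = 3Load + Creep  [with Load=1, Creep=-9]  = -6.
Change = 0 − (-6) = 6.

6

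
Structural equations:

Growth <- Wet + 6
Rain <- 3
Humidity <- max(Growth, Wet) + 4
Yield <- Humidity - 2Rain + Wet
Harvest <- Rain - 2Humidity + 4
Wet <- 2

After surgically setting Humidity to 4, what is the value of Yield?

Intervening sets Humidity = 4 and removes its equation (Humidity <- max(Growth, Wet) + 4).
Yield = Humidity - 2Rain + Wet  [with Humidity=4, Rain=3, Wet=2]  = 0

0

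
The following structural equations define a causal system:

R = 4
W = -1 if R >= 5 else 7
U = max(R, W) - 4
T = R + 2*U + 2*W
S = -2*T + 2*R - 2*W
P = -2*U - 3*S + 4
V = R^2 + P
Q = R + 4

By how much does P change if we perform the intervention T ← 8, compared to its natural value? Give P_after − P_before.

Under do(T=8), the mechanism T = R + 2*U + 2*W is discarded; T is fixed at 8.
W = -1 if R >= 5 else 7  [with R=4]  = 7
U = max(R, W) - 4  [with R=4, W=7]  = 3
S = -2*T + 2*R - 2*W  [with T=8, R=4, W=7]  = -22
P = -2*U - 3*S + 4  [with U=3, S=-22]  = 64
Without intervention: W = -1 if R >= 5 else 7  [with R=4]  = 7; U = max(R, W) - 4  [with R=4, W=7]  = 3; T = R + 2*U + 2*W  [with R=4, U=3, W=7]  = 24; S = -2*T + 2*R - 2*W  [with T=24, R=4, W=7]  = -54; P = -2*U - 3*S + 4  [with U=3, S=-54]  = 160.
Change = 64 − 160 = -96.

-96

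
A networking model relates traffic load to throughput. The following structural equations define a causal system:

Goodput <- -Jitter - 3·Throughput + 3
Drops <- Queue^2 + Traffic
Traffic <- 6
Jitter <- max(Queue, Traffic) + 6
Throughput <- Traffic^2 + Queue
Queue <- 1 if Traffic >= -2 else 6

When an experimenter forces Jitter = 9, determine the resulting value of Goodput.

-117

Under do(Jitter=9), the mechanism Jitter <- max(Queue, Traffic) + 6 is discarded; Jitter is fixed at 9.
Queue = 1 if Traffic >= -2 else 6  [with Traffic=6]  = 1
Throughput = Traffic^2 + Queue  [with Traffic=6, Queue=1]  = 37
Goodput = -Jitter - 3·Throughput + 3  [with Jitter=9, Throughput=37]  = -117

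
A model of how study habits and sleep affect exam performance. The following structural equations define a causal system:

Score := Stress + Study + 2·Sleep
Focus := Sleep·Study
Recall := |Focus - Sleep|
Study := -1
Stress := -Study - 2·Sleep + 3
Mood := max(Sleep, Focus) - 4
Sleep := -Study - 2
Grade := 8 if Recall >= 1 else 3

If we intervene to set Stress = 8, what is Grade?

8

The intervention breaks the incoming arrows to Stress: Stress := -Study - 2·Sleep + 3 no longer applies, and Stress = 8.
Since Grade is not a descendant of the intervened variable, it is unaffected.
Sleep = -Study - 2  [with Study=-1]  = -1
Focus = Sleep·Study  [with Sleep=-1, Study=-1]  = 1
Recall = |Focus - Sleep|  [with Focus=1, Sleep=-1]  = 2
Grade = 8 if Recall >= 1 else 3  [with Recall=2]  = 8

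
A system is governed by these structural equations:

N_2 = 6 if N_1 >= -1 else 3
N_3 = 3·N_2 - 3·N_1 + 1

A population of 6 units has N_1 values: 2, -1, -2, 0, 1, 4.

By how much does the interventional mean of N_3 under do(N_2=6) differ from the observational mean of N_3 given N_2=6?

1.6

Every unit gets N_2=6 under the intervention. N_3 values become 13, 22, 25, 19, 16, 7; E[N_3|do(N_2=6)] = 17.
E[N_3|N_2=6] averages over only the 5 units with N_2=6 (N_1 = 2, -1, 0, 1, 4): N_3 = 13, 22, 19, 16, 7, mean 15.4.
Difference = 17 − 15.4 = 1.6.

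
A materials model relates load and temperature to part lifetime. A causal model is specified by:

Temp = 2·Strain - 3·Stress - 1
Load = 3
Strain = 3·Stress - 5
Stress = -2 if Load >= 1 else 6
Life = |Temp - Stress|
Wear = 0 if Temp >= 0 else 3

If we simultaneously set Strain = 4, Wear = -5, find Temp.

The joint intervention fixes Strain = 4, Wear = -5, removing each variable's own equation.
Stress = -2 if Load >= 1 else 6  [with Load=3]  = -2
Temp = 2·Strain - 3·Stress - 1  [with Strain=4, Stress=-2]  = 13

13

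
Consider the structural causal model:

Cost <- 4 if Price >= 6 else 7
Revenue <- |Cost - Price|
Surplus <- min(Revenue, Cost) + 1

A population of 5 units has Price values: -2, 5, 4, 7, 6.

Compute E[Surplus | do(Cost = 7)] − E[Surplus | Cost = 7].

Every unit gets Cost=7 under the intervention. Surplus values become 8, 3, 4, 1, 2; E[Surplus|do(Cost=7)] = 3.6.
Observing Cost=7 restricts to units where Cost's equation naturally yields 7: Price ∈ {-2, 5, 4}. In that subpopulation Surplus = 8, 3, 4, mean 5.
Difference = 3.6 − 5 = -1.4.

-1.4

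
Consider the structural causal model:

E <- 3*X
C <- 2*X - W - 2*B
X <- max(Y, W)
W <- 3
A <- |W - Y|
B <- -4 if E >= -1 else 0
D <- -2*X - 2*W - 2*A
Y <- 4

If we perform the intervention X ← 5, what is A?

The intervention breaks the incoming arrows to X: X <- max(Y, W) no longer applies, and X = 5.
No directed path runs from X to A, so A keeps its natural value.
A = |W - Y|  [with W=3, Y=4]  = 1

1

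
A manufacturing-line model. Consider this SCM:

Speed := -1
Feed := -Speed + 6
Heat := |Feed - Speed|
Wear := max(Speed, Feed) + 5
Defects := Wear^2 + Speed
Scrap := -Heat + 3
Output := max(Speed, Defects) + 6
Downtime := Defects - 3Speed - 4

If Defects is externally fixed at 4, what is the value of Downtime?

3

do(Defects=4) replaces the equation Defects := Wear^2 + Speed with the constant Defects = 4.
Downtime = Defects - 3Speed - 4  [with Defects=4, Speed=-1]  = 3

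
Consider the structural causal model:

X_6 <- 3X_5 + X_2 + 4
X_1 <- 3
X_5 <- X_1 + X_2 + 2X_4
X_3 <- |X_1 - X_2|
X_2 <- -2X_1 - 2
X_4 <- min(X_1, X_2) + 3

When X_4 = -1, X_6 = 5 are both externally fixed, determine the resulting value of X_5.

-7

Setting X_4 = -1, X_6 = 5 by intervention discards those variables' equations.
X_2 = -2X_1 - 2  [with X_1=3]  = -8
X_5 = X_1 + X_2 + 2X_4  [with X_1=3, X_2=-8, X_4=-1]  = -7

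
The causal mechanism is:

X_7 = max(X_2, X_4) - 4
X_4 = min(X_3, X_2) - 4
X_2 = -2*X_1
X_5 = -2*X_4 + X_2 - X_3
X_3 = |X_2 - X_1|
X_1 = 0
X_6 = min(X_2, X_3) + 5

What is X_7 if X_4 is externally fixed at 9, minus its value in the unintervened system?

The intervention breaks the incoming arrows to X_4: X_4 = min(X_3, X_2) - 4 no longer applies, and X_4 = 9.
X_2 = -2*X_1  [with X_1=0]  = 0
X_7 = max(X_2, X_4) - 4  [with X_2=0, X_4=9]  = 5
Without intervention: X_2 = -2*X_1  [with X_1=0]  = 0; X_3 = |X_2 - X_1|  [with X_2=0, X_1=0]  = 0; X_4 = min(X_3, X_2) - 4  [with X_3=0, X_2=0]  = -4; X_7 = max(X_2, X_4) - 4  [with X_2=0, X_4=-4]  = -4.
Change = 5 − (-4) = 9.

9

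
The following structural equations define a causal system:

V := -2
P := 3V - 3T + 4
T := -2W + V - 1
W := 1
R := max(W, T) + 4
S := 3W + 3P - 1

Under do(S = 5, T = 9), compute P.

-29

Under do(S = 5, T = 9), each intervened variable's structural equation is replaced by its fixed value.
P = 3V - 3T + 4  [with V=-2, T=9]  = -29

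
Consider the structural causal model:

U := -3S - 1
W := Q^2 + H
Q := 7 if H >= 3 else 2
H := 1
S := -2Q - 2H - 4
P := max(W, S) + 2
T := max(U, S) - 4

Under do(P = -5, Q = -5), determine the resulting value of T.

0

Setting P = -5, Q = -5 by intervention discards those variables' equations.
S = -2Q - 2H - 4  [with Q=-5, H=1]  = 4
U = -3S - 1  [with S=4]  = -13
T = max(U, S) - 4  [with U=-13, S=4]  = 0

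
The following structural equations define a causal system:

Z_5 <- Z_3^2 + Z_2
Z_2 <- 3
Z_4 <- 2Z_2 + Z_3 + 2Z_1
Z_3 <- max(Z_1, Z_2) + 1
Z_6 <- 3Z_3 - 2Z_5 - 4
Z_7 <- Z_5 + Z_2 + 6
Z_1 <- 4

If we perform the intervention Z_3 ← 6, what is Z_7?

The intervention breaks the incoming arrows to Z_3: Z_3 <- max(Z_1, Z_2) + 1 no longer applies, and Z_3 = 6.
Z_5 = Z_3^2 + Z_2  [with Z_3=6, Z_2=3]  = 39
Z_7 = Z_5 + Z_2 + 6  [with Z_5=39, Z_2=3]  = 48

48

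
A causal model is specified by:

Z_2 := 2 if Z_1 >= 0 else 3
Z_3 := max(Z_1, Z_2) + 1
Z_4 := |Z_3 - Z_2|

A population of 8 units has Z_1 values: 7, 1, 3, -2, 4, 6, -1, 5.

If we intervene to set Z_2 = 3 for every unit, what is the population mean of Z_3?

5.25

do(Z_2=3) breaks Z_2's dependence on Z_1. With Z_2=3 fixed, Z_3 across the units is 8, 4, 4, 4, 5, 7, 4, 6, mean 5.25.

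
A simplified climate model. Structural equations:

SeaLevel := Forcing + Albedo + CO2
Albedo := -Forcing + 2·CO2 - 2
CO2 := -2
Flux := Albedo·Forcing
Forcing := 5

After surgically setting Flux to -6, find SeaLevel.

-8

The intervention breaks the incoming arrows to Flux: Flux := Albedo·Forcing no longer applies, and Flux = -6.
Since SeaLevel is not a descendant of the intervened variable, it is unaffected.
Albedo = -Forcing + 2·CO2 - 2  [with Forcing=5, CO2=-2]  = -11
SeaLevel = Forcing + Albedo + CO2  [with Forcing=5, Albedo=-11, CO2=-2]  = -8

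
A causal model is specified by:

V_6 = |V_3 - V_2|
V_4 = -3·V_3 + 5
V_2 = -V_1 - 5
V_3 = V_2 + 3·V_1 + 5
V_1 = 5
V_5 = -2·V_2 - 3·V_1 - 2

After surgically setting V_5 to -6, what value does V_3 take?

10

do(V_5=-6) replaces the equation V_5 = -2·V_2 - 3·V_1 - 2 with the constant V_5 = -6.
V_3 is not downstream of the intervention, so its value is determined by the original equations.
V_2 = -V_1 - 5  [with V_1=5]  = -10
V_3 = V_2 + 3·V_1 + 5  [with V_2=-10, V_1=5]  = 10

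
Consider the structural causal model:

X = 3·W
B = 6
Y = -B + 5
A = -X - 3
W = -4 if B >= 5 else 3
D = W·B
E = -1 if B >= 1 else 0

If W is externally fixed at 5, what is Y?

-1

Under do(W=5), the mechanism W = -4 if B >= 5 else 3 is discarded; W is fixed at 5.
Since Y is not a descendant of the intervened variable, it is unaffected.
Y = -B + 5  [with B=6]  = -1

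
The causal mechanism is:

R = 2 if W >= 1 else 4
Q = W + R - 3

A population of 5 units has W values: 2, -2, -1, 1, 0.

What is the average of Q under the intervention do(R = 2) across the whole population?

The intervention sets R=2 in all 5 units regardless of W. Recomputing Q per unit gives 1, -3, -2, 0, -1; average -1.

-1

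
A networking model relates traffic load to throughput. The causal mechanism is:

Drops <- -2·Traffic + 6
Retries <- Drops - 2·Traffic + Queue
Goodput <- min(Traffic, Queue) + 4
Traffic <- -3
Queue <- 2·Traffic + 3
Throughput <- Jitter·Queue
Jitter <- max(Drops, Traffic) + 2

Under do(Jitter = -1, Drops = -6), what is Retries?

-3

Under do(Jitter = -1, Drops = -6), each intervened variable's structural equation is replaced by its fixed value.
Queue = 2·Traffic + 3  [with Traffic=-3]  = -3
Retries = Drops - 2·Traffic + Queue  [with Drops=-6, Traffic=-3, Queue=-3]  = -3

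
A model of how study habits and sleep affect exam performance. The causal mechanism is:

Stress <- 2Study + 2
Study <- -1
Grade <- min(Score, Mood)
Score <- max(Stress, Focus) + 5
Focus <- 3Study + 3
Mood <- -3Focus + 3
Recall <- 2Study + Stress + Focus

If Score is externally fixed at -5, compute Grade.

-5

The intervention breaks the incoming arrows to Score: Score <- max(Stress, Focus) + 5 no longer applies, and Score = -5.
Focus = 3Study + 3  [with Study=-1]  = 0
Mood = -3Focus + 3  [with Focus=0]  = 3
Grade = min(Score, Mood)  [with Score=-5, Mood=3]  = -5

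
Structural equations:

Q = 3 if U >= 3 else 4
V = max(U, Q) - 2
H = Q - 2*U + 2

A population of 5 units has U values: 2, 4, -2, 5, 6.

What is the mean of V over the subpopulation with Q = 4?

Conditioning on Q=4 selects the 2 unit(s) with U ∈ {2, -2}. Their V values: 2, 2. Mean = 2.

2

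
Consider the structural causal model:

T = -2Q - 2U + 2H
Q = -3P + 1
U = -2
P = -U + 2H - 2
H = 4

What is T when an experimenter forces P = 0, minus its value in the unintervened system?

-48

do(P=0) replaces the equation P = -U + 2H - 2 with the constant P = 0.
Q = -3P + 1  [with P=0]  = 1
T = -2Q - 2U + 2H  [with Q=1, U=-2, H=4]  = 10
Without intervention: P = -U + 2H - 2  [with U=-2, H=4]  = 8; Q = -3P + 1  [with P=8]  = -23; T = -2Q - 2U + 2H  [with Q=-23, U=-2, H=4]  = 58.
Change = 10 − 58 = -48.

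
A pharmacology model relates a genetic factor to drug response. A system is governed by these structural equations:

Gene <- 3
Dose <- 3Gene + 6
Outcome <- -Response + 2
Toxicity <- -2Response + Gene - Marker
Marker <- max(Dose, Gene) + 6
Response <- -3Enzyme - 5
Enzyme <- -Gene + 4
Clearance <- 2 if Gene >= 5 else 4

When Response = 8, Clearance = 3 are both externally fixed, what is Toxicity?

Under do(Response = 8, Clearance = 3), each intervened variable's structural equation is replaced by its fixed value.
Dose = 3Gene + 6  [with Gene=3]  = 15
Marker = max(Dose, Gene) + 6  [with Dose=15, Gene=3]  = 21
Toxicity = -2Response + Gene - Marker  [with Response=8, Gene=3, Marker=21]  = -34

-34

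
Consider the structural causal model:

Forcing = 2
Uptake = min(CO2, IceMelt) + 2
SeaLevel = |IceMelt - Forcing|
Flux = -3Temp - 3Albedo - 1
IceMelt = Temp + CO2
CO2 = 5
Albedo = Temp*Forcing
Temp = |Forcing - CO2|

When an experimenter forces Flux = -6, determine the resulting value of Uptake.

do(Flux=-6) replaces the equation Flux = -3Temp - 3Albedo - 1 with the constant Flux = -6.
Uptake is not downstream of the intervention, so its value is determined by the original equations.
Temp = |Forcing - CO2|  [with Forcing=2, CO2=5]  = 3
IceMelt = Temp + CO2  [with Temp=3, CO2=5]  = 8
Uptake = min(CO2, IceMelt) + 2  [with CO2=5, IceMelt=8]  = 7

7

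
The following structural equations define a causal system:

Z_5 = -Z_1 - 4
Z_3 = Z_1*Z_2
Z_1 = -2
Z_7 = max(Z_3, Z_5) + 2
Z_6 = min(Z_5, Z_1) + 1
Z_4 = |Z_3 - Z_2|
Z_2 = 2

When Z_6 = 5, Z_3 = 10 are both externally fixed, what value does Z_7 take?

12

Under do(Z_6 = 5, Z_3 = 10), each intervened variable's structural equation is replaced by its fixed value.
Z_5 = -Z_1 - 4  [with Z_1=-2]  = -2
Z_7 = max(Z_3, Z_5) + 2  [with Z_3=10, Z_5=-2]  = 12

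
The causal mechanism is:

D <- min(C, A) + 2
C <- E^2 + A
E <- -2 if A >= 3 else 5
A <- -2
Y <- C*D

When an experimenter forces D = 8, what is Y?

184

Intervening sets D = 8 and removes its equation (D <- min(C, A) + 2).
E = -2 if A >= 3 else 5  [with A=-2]  = 5
C = E^2 + A  [with E=5, A=-2]  = 23
Y = C*D  [with C=23, D=8]  = 184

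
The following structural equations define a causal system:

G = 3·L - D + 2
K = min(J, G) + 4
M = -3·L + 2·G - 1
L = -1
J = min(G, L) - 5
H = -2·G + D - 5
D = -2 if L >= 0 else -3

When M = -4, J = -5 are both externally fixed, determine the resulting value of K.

Under do(M = -4, J = -5), each intervened variable's structural equation is replaced by its fixed value.
D = -2 if L >= 0 else -3  [with L=-1]  = -3
G = 3·L - D + 2  [with L=-1, D=-3]  = 2
K = min(J, G) + 4  [with J=-5, G=2]  = -1

-1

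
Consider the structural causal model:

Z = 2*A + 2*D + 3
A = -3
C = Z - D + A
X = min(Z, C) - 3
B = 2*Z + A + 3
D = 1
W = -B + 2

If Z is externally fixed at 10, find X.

The intervention breaks the incoming arrows to Z: Z = 2*A + 2*D + 3 no longer applies, and Z = 10.
C = Z - D + A  [with Z=10, D=1, A=-3]  = 6
X = min(Z, C) - 3  [with Z=10, C=6]  = 3

3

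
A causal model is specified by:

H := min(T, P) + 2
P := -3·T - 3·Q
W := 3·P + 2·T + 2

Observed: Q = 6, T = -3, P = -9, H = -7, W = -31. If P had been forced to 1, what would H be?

The intervention breaks the incoming arrows to P: P := -3·T - 3·Q no longer applies, and P = 1.
H = min(T, P) + 2  [with T=-3, P=1]  = -1

-1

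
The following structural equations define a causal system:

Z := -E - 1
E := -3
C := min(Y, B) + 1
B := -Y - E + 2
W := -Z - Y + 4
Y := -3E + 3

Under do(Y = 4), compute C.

The intervention breaks the incoming arrows to Y: Y := -3E + 3 no longer applies, and Y = 4.
B = -Y - E + 2  [with Y=4, E=-3]  = 1
C = min(Y, B) + 1  [with Y=4, B=1]  = 2

2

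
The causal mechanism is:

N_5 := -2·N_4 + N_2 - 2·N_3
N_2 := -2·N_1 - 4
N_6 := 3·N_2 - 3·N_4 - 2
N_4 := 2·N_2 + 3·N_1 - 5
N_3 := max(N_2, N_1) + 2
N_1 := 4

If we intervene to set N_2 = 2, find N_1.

4

Under do(N_2=2), the mechanism N_2 := -2·N_1 - 4 is discarded; N_2 is fixed at 2.
N_1 is not downstream of the intervention, so its value is determined by the original equations.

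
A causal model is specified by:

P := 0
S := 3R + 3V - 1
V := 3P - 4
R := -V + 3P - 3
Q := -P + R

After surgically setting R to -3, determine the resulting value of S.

do(R=-3) replaces the equation R := -V + 3P - 3 with the constant R = -3.
V = 3P - 4  [with P=0]  = -4
S = 3R + 3V - 1  [with R=-3, V=-4]  = -22

-22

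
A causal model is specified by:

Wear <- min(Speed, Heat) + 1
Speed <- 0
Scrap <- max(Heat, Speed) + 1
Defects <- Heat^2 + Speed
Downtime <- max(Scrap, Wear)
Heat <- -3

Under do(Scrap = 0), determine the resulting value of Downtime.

0

The intervention breaks the incoming arrows to Scrap: Scrap <- max(Heat, Speed) + 1 no longer applies, and Scrap = 0.
Wear = min(Speed, Heat) + 1  [with Speed=0, Heat=-3]  = -2
Downtime = max(Scrap, Wear)  [with Scrap=0, Wear=-2]  = 0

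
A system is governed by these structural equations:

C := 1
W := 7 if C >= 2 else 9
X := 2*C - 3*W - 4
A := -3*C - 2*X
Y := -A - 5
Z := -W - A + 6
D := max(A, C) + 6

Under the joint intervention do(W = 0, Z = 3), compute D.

7

Setting W = 0, Z = 3 by intervention discards those variables' equations.
X = 2*C - 3*W - 4  [with C=1, W=0]  = -2
A = -3*C - 2*X  [with C=1, X=-2]  = 1
D = max(A, C) + 6  [with A=1, C=1]  = 7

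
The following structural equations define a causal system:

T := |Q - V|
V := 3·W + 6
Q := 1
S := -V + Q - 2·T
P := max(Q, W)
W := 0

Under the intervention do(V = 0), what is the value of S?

do(V=0) replaces the equation V := 3·W + 6 with the constant V = 0.
T = |Q - V|  [with Q=1, V=0]  = 1
S = -V + Q - 2·T  [with V=0, Q=1, T=1]  = -1

-1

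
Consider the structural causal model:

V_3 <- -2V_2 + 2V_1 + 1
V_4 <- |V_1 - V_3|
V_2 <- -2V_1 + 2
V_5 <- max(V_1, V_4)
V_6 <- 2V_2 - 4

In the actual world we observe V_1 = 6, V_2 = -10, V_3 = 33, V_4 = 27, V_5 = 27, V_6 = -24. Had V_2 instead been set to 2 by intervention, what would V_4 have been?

Under do(V_2=2), the mechanism V_2 <- -2V_1 + 2 is discarded; V_2 is fixed at 2.
V_3 = -2V_2 + 2V_1 + 1  [with V_2=2, V_1=6]  = 9
V_4 = |V_1 - V_3|  [with V_1=6, V_3=9]  = 3

3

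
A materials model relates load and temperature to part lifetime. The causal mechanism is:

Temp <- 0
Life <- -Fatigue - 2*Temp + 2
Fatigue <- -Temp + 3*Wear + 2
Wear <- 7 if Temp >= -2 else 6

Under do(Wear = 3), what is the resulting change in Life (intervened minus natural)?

Under do(Wear=3), the mechanism Wear <- 7 if Temp >= -2 else 6 is discarded; Wear is fixed at 3.
Fatigue = -Temp + 3*Wear + 2  [with Temp=0, Wear=3]  = 11
Life = -Fatigue - 2*Temp + 2  [with Fatigue=11, Temp=0]  = -9
Without intervention: Wear = 7 if Temp >= -2 else 6  [with Temp=0]  = 7; Fatigue = -Temp + 3*Wear + 2  [with Temp=0, Wear=7]  = 23; Life = -Fatigue - 2*Temp + 2  [with Fatigue=23, Temp=0]  = -21.
Change = -9 − (-21) = 12.

12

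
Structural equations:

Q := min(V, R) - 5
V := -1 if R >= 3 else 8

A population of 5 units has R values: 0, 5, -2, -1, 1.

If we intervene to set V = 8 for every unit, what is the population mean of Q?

do(V=8) breaks V's dependence on R. With V=8 fixed, Q across the units is -5, 0, -7, -6, -4, mean -4.4.

-4.4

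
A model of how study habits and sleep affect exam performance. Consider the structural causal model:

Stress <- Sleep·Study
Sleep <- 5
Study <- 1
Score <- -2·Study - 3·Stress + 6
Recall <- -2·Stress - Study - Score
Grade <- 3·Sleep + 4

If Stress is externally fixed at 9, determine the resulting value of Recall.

do(Stress=9) replaces the equation Stress <- Sleep·Study with the constant Stress = 9.
Score = -2·Study - 3·Stress + 6  [with Study=1, Stress=9]  = -23
Recall = -2·Stress - Study - Score  [with Stress=9, Study=1, Score=-23]  = 4

4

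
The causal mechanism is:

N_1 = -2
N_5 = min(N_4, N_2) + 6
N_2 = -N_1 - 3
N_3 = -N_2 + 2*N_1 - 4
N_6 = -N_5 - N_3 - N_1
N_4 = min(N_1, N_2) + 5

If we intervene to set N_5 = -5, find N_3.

-7

do(N_5=-5) replaces the equation N_5 = min(N_4, N_2) + 6 with the constant N_5 = -5.
N_3 is not downstream of the intervention, so its value is determined by the original equations.
N_2 = -N_1 - 3  [with N_1=-2]  = -1
N_3 = -N_2 + 2*N_1 - 4  [with N_2=-1, N_1=-2]  = -7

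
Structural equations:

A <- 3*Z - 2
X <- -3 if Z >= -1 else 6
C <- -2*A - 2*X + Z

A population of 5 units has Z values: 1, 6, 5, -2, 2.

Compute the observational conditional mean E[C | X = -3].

Observing X=-3 restricts to units where X's equation naturally yields -3: Z ∈ {1, 6, 5, 2}. In that subpopulation C = 5, -20, -15, 0, mean -7.5.

-7.5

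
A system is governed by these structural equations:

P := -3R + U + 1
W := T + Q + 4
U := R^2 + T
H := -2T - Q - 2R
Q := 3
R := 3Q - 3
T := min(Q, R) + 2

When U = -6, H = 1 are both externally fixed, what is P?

Setting U = -6, H = 1 by intervention discards those variables' equations.
R = 3Q - 3  [with Q=3]  = 6
P = -3R + U + 1  [with R=6, U=-6]  = -23

-23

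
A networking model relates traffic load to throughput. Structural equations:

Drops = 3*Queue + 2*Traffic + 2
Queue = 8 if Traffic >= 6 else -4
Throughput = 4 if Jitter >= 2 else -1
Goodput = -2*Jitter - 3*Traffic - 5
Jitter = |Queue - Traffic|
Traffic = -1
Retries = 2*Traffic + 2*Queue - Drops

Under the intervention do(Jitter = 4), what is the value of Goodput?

Under do(Jitter=4), the mechanism Jitter = |Queue - Traffic| is discarded; Jitter is fixed at 4.
Goodput = -2*Jitter - 3*Traffic - 5  [with Jitter=4, Traffic=-1]  = -10

-10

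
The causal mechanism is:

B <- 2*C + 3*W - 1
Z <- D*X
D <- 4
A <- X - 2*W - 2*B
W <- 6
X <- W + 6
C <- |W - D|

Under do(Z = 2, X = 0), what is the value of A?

Setting Z = 2, X = 0 by intervention discards those variables' equations.
C = |W - D|  [with W=6, D=4]  = 2
B = 2*C + 3*W - 1  [with C=2, W=6]  = 21
A = X - 2*W - 2*B  [with X=0, W=6, B=21]  = -54

-54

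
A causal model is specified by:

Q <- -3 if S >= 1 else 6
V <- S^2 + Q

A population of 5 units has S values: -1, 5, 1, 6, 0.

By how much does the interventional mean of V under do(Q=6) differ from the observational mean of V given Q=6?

Under do(Q=6), Q's equation is replaced by Q=6 for every unit. Per-unit V: 7, 31, 7, 42, 6. Mean = 18.6.
Conditioning on Q=6 selects the 2 unit(s) with S ∈ {-1, 0}. Their V values: 7, 6. Mean = 6.5.
Difference = 18.6 − 6.5 = 12.1.

12.1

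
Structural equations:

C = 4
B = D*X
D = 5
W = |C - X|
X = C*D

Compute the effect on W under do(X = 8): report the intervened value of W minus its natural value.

-12

The intervention breaks the incoming arrows to X: X = C*D no longer applies, and X = 8.
W = |C - X|  [with C=4, X=8]  = 4
Without intervention: X = C*D  [with C=4, D=5]  = 20; W = |C - X|  [with C=4, X=20]  = 16.
Change = 4 − 16 = -12.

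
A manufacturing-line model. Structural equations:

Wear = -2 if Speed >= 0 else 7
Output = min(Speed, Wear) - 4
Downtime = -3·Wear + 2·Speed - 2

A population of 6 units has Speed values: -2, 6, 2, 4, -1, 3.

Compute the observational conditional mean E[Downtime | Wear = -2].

11.5

Observing Wear=-2 restricts to units where Wear's equation naturally yields -2: Speed ∈ {6, 2, 4, 3}. In that subpopulation Downtime = 16, 8, 12, 10, mean 11.5.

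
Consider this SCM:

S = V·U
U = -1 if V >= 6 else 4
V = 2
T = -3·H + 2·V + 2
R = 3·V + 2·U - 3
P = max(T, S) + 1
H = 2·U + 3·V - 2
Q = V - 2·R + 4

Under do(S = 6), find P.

7

The intervention breaks the incoming arrows to S: S = V·U no longer applies, and S = 6.
U = -1 if V >= 6 else 4  [with V=2]  = 4
H = 2·U + 3·V - 2  [with U=4, V=2]  = 12
T = -3·H + 2·V + 2  [with H=12, V=2]  = -30
P = max(T, S) + 1  [with T=-30, S=6]  = 7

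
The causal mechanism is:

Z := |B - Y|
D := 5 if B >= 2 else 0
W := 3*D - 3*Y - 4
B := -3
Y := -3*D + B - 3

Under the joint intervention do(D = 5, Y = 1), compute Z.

Under do(D = 5, Y = 1), each intervened variable's structural equation is replaced by its fixed value.
Z = |B - Y|  [with B=-3, Y=1]  = 4

4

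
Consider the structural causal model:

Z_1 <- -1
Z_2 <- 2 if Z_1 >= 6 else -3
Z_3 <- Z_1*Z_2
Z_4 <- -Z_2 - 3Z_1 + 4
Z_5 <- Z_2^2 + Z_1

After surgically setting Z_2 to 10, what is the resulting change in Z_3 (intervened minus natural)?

-13

The intervention breaks the incoming arrows to Z_2: Z_2 <- 2 if Z_1 >= 6 else -3 no longer applies, and Z_2 = 10.
Z_3 = Z_1*Z_2  [with Z_1=-1, Z_2=10]  = -10
Without intervention: Z_2 = 2 if Z_1 >= 6 else -3  [with Z_1=-1]  = -3; Z_3 = Z_1*Z_2  [with Z_1=-1, Z_2=-3]  = 3.
Change = -10 − 3 = -13.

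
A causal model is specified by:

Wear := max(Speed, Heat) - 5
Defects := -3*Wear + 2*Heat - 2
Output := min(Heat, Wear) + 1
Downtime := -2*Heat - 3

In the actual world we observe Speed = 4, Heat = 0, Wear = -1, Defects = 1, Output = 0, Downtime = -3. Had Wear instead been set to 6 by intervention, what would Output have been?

1

do(Wear=6) replaces the equation Wear := max(Speed, Heat) - 5 with the constant Wear = 6.
Output = min(Heat, Wear) + 1  [with Heat=0, Wear=6]  = 1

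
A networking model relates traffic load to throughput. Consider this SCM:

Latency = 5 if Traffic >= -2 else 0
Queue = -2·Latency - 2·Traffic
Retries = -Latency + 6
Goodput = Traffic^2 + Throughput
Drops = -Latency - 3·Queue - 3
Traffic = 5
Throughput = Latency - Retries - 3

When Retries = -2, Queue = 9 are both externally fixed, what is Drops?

Under do(Retries = -2, Queue = 9), each intervened variable's structural equation is replaced by its fixed value.
Latency = 5 if Traffic >= -2 else 0  [with Traffic=5]  = 5
Drops = -Latency - 3·Queue - 3  [with Latency=5, Queue=9]  = -35

-35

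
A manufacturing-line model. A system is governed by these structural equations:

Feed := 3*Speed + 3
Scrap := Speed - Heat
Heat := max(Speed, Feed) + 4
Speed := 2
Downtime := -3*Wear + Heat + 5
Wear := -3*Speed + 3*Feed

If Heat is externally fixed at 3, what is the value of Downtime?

-55

The intervention breaks the incoming arrows to Heat: Heat := max(Speed, Feed) + 4 no longer applies, and Heat = 3.
Feed = 3*Speed + 3  [with Speed=2]  = 9
Wear = -3*Speed + 3*Feed  [with Speed=2, Feed=9]  = 21
Downtime = -3*Wear + Heat + 5  [with Wear=21, Heat=3]  = -55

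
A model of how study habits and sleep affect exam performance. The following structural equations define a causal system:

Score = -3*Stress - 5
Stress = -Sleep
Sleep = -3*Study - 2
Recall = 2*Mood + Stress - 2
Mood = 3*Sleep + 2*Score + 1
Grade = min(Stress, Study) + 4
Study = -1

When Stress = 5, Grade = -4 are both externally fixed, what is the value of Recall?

Under do(Stress = 5, Grade = -4), each intervened variable's structural equation is replaced by its fixed value.
Sleep = -3*Study - 2  [with Study=-1]  = 1
Score = -3*Stress - 5  [with Stress=5]  = -20
Mood = 3*Sleep + 2*Score + 1  [with Sleep=1, Score=-20]  = -36
Recall = 2*Mood + Stress - 2  [with Mood=-36, Stress=5]  = -69

-69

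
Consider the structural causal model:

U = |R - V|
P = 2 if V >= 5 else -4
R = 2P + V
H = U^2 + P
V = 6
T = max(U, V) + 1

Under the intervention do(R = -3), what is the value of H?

83

The intervention breaks the incoming arrows to R: R = 2P + V no longer applies, and R = -3.
P = 2 if V >= 5 else -4  [with V=6]  = 2
U = |R - V|  [with R=-3, V=6]  = 9
H = U^2 + P  [with U=9, P=2]  = 83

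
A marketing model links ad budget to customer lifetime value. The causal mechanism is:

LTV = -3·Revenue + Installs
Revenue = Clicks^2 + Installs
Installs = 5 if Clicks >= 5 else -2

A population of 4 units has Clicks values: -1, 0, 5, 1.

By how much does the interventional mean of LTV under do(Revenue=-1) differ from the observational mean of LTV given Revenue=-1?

do(Revenue=-1) breaks Revenue's dependence on Clicks. With Revenue=-1 fixed, LTV across the units is 1, 1, 8, 1, mean 2.75.
E[LTV|Revenue=-1] averages over only the 2 units with Revenue=-1 (Clicks = -1, 1): LTV = 1, 1, mean 1.
Difference = 2.75 − 1 = 1.75.

1.75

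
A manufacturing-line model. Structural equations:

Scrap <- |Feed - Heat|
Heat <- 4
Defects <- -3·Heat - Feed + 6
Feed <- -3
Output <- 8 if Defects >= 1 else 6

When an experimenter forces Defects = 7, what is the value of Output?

8

do(Defects=7) replaces the equation Defects <- -3·Heat - Feed + 6 with the constant Defects = 7.
Output = 8 if Defects >= 1 else 6  [with Defects=7]  = 8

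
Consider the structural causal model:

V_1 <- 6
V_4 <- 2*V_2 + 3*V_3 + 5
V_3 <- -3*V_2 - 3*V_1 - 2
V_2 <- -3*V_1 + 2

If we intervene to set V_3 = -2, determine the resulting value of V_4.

-33

The intervention breaks the incoming arrows to V_3: V_3 <- -3*V_2 - 3*V_1 - 2 no longer applies, and V_3 = -2.
V_2 = -3*V_1 + 2  [with V_1=6]  = -16
V_4 = 2*V_2 + 3*V_3 + 5  [with V_2=-16, V_3=-2]  = -33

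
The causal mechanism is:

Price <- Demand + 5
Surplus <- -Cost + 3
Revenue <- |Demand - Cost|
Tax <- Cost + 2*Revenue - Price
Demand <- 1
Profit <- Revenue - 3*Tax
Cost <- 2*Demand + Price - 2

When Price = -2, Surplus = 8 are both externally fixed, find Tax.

6

Setting Price = -2, Surplus = 8 by intervention discards those variables' equations.
Cost = 2*Demand + Price - 2  [with Demand=1, Price=-2]  = -2
Revenue = |Demand - Cost|  [with Demand=1, Cost=-2]  = 3
Tax = Cost + 2*Revenue - Price  [with Cost=-2, Revenue=3, Price=-2]  = 6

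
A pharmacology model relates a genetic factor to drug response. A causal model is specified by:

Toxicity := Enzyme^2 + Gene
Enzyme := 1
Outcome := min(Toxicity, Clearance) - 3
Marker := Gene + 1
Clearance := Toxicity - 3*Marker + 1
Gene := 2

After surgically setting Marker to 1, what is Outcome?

The intervention breaks the incoming arrows to Marker: Marker := Gene + 1 no longer applies, and Marker = 1.
Toxicity = Enzyme^2 + Gene  [with Enzyme=1, Gene=2]  = 3
Clearance = Toxicity - 3*Marker + 1  [with Toxicity=3, Marker=1]  = 1
Outcome = min(Toxicity, Clearance) - 3  [with Toxicity=3, Clearance=1]  = -2

-2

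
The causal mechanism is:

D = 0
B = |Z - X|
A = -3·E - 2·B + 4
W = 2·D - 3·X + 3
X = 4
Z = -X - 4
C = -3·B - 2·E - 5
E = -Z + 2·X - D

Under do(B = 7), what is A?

The intervention breaks the incoming arrows to B: B = |Z - X| no longer applies, and B = 7.
Z = -X - 4  [with X=4]  = -8
E = -Z + 2·X - D  [with Z=-8, X=4, D=0]  = 16
A = -3·E - 2·B + 4  [with E=16, B=7]  = -58

-58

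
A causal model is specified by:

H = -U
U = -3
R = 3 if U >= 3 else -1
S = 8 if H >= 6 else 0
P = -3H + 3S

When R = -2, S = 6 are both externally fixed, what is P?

The joint intervention fixes R = -2, S = 6, removing each variable's own equation.
H = -U  [with U=-3]  = 3
P = -3H + 3S  [with H=3, S=6]  = 9

9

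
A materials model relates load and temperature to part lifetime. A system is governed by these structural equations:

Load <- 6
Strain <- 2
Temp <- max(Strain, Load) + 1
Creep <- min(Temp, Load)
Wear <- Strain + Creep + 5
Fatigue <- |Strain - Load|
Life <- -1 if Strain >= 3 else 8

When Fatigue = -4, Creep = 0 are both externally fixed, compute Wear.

7

Setting Fatigue = -4, Creep = 0 by intervention discards those variables' equations.
Wear = Strain + Creep + 5  [with Strain=2, Creep=0]  = 7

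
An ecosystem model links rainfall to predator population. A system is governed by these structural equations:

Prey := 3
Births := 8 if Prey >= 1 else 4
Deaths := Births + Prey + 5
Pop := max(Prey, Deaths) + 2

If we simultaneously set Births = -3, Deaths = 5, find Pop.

7

Setting Births = -3, Deaths = 5 by intervention discards those variables' equations.
Pop = max(Prey, Deaths) + 2  [with Prey=3, Deaths=5]  = 7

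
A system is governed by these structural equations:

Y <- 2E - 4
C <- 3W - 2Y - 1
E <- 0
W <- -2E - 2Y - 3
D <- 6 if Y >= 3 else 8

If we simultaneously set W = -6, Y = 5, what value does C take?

-29

The joint intervention fixes W = -6, Y = 5, removing each variable's own equation.
C = 3W - 2Y - 1  [with W=-6, Y=5]  = -29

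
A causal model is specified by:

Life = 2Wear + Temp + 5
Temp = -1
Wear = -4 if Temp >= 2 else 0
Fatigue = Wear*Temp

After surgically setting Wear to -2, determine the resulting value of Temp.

-1

Under do(Wear=-2), the mechanism Wear = -4 if Temp >= 2 else 0 is discarded; Wear is fixed at -2.
Temp is not downstream of the intervention, so its value is determined by the original equations.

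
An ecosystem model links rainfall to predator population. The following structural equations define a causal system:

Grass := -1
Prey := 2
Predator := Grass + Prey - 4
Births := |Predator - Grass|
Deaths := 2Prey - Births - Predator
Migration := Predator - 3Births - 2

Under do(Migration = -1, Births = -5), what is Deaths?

12

Setting Migration = -1, Births = -5 by intervention discards those variables' equations.
Predator = Grass + Prey - 4  [with Grass=-1, Prey=2]  = -3
Deaths = 2Prey - Births - Predator  [with Prey=2, Births=-5, Predator=-3]  = 12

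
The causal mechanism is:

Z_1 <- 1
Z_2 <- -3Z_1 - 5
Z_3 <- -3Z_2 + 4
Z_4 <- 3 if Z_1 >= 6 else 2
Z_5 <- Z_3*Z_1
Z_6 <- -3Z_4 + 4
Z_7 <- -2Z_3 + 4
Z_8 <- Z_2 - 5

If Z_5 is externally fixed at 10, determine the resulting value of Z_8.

-13

do(Z_5=10) replaces the equation Z_5 <- Z_3*Z_1 with the constant Z_5 = 10.
Z_8 is not downstream of the intervention, so its value is determined by the original equations.
Z_2 = -3Z_1 - 5  [with Z_1=1]  = -8
Z_8 = Z_2 - 5  [with Z_2=-8]  = -13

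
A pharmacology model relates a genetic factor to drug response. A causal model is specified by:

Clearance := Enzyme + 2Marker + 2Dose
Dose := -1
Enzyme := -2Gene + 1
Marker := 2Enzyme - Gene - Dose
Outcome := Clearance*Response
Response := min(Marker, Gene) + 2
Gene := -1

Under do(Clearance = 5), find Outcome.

Intervening sets Clearance = 5 and removes its equation (Clearance := Enzyme + 2Marker + 2Dose).
Enzyme = -2Gene + 1  [with Gene=-1]  = 3
Marker = 2Enzyme - Gene - Dose  [with Enzyme=3, Gene=-1, Dose=-1]  = 8
Response = min(Marker, Gene) + 2  [with Marker=8, Gene=-1]  = 1
Outcome = Clearance*Response  [with Clearance=5, Response=1]  = 5

5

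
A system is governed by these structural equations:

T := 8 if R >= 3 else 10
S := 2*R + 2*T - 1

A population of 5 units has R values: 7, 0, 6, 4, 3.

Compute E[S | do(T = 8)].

Under do(T=8), T's equation is replaced by T=8 for every unit. Per-unit S: 29, 15, 27, 23, 21. Mean = 23.

23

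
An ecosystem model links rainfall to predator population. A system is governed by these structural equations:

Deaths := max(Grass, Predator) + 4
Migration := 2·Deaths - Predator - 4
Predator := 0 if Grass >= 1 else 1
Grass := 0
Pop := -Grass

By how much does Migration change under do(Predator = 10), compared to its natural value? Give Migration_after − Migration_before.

Under do(Predator=10), the mechanism Predator := 0 if Grass >= 1 else 1 is discarded; Predator is fixed at 10.
Deaths = max(Grass, Predator) + 4  [with Grass=0, Predator=10]  = 14
Migration = 2·Deaths - Predator - 4  [with Deaths=14, Predator=10]  = 14
Without intervention: Predator = 0 if Grass >= 1 else 1  [with Grass=0]  = 1; Deaths = max(Grass, Predator) + 4  [with Grass=0, Predator=1]  = 5; Migration = 2·Deaths - Predator - 4  [with Deaths=5, Predator=1]  = 5.
Change = 14 − 5 = 9.

9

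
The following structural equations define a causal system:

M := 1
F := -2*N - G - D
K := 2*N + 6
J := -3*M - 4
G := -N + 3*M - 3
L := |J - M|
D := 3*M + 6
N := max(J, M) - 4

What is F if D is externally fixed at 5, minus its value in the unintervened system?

4

The intervention breaks the incoming arrows to D: D := 3*M + 6 no longer applies, and D = 5.
J = -3*M - 4  [with M=1]  = -7
N = max(J, M) - 4  [with J=-7, M=1]  = -3
G = -N + 3*M - 3  [with N=-3, M=1]  = 3
F = -2*N - G - D  [with N=-3, G=3, D=5]  = -2
Without intervention: J = -3*M - 4  [with M=1]  = -7; D = 3*M + 6  [with M=1]  = 9; N = max(J, M) - 4  [with J=-7, M=1]  = -3; G = -N + 3*M - 3  [with N=-3, M=1]  = 3; F = -2*N - G - D  [with N=-3, G=3, D=9]  = -6.
Change = -2 − (-6) = 4.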